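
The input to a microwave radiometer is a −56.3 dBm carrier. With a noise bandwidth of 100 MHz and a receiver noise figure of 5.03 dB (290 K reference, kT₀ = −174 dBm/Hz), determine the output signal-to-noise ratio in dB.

32.7 dB

Noise floor: N = −174 + 10 log₁₀(B) + NF
10 log₁₀(1.00×10⁸) = 80 dB
N = −174 + 80 + 5.03 = −88.97 dBm
SNR = P_sig − N = −56.3 − (−88.97) = 32.67 dB → 32.7 dB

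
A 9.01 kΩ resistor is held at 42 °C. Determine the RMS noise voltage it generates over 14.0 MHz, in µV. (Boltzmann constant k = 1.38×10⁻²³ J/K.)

T = 42 °C + 273.15 = 315.15 K
V_n = √(4kTRB)
4kTRB = 4 × 1.38×10⁻²³ × 315.15 × 9.01×10³ × 1.40×10⁷ = 2.19×10⁻⁹ V²
V_n = √(2.19×10⁻⁹) = 4.68×10⁻⁵ V = 46.8 µV

46.8 µV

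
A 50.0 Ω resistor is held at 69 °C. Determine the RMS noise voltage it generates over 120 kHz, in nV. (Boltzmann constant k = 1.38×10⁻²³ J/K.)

337 nV

T = 69 °C + 273.15 = 342.15 K
V_n = √(4kTRB)
4kTRB = 4 × 1.38×10⁻²³ × 342.15 × 5.00×10¹ × 1.20×10⁵ = 1.13×10⁻¹³ V²
V_n = √(1.13×10⁻¹³) = 3.37×10⁻⁷ V = 337 nV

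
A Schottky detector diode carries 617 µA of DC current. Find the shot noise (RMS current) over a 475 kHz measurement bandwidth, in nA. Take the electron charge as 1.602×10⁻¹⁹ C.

I_n = √(2qI·B)
2qI·B = 2 × 1.602×10⁻¹⁹ × 6.17×10⁻⁴ × 4.75×10⁵ = 9.39×10⁻¹⁷ A²
I_n = √(9.39×10⁻¹⁷) = 9.69×10⁻⁹ A = 9.69 nA

9.69 nA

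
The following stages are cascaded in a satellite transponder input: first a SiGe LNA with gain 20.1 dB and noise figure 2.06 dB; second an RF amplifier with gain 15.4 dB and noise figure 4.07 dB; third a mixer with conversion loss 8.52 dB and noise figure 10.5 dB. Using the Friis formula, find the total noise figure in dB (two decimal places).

Convert to linear (a loss of L dB is a gain of −L dB): F_i = 10^(NF_i/10), G_i = 10^(G_i,dB/10)
  Stage 1: F_1 = 10^(2.06/10) = 1.607, G_1 = 10^(20.1/10) = 102.3
  Stage 2: F_2 = 10^(4.07/10) = 2.553, G_2 = 10^(15.4/10) = 34.67
  Stage 3: F_3 = 10^(10.5/10) = 11.22, G_3 = 10^(−8.52/10) = 0.1406
Friis cascade:
  F = 1.607 + (2.553 − 1)/102.3 + (11.22 − 1)/3548 = 1.625
NF = 10 log₁₀(1.625) = 2.11 dB

2.11 dB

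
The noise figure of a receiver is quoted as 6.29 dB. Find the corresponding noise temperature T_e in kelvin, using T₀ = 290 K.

F = 10^(6.29/10) = 4.25598
T_e = (F − 1)·T₀ = (4.25598 − 1) × 290 = 944 K

944 K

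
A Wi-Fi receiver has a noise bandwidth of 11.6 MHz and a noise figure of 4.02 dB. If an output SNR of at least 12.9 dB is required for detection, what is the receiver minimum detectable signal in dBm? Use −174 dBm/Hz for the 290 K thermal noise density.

Sensitivity = −174 + 10 log₁₀(B) + NF + SNR_min
= −174 + 70.64 + 4.02 + 12.9
= −86.44 dBm → −86.4 dBm

−86.4 dBm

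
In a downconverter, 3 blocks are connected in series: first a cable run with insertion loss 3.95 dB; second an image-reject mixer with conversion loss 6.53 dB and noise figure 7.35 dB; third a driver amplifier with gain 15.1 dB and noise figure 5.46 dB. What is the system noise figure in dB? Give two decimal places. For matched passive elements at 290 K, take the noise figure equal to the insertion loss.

Convert to linear (a loss of L dB is a gain of −L dB): F_i = 10^(NF_i/10), G_i = 10^(G_i,dB/10)
  Stage 1: F_1 = 10^(3.95/10) = 2.483, G_1 = 10^(−3.95/10) = 0.4027
  Stage 2: F_2 = 10^(7.35/10) = 5.433, G_2 = 10^(−6.53/10) = 0.2223
  Stage 3: F_3 = 10^(5.46/10) = 3.516, G_3 = 10^(15.1/10) = 32.36
Friis cascade:
  F = 2.483 + (5.433 − 1)/0.4027 + (3.516 − 1)/0.08954 = 41.59
NF = 10 log₁₀(41.59) = 16.19 dB

16.19 dB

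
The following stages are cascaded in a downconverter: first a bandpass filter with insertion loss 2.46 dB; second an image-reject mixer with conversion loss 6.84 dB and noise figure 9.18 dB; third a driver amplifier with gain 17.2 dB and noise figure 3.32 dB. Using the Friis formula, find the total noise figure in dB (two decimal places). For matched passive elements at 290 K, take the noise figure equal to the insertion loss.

13.87 dB

Convert to linear (a loss of L dB is a gain of −L dB): F_i = 10^(NF_i/10), G_i = 10^(G_i,dB/10)
  Stage 1: F_1 = 10^(2.46/10) = 1.762, G_1 = 10^(−2.46/10) = 0.5675
  Stage 2: F_2 = 10^(9.18/10) = 8.279, G_2 = 10^(−6.84/10) = 0.2070
  Stage 3: F_3 = 10^(3.32/10) = 2.148, G_3 = 10^(17.2/10) = 52.48
Friis cascade:
  F = 1.762 + (8.279 − 1)/0.5675 + (2.148 − 1)/0.1175 = 24.36
NF = 10 log₁₀(24.36) = 13.87 dB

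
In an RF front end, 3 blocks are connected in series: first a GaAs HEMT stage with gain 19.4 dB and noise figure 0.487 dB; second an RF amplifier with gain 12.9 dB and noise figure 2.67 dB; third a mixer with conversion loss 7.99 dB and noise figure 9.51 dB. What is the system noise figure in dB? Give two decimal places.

Convert to linear (a loss of L dB is a gain of −L dB): F_i = 10^(NF_i/10), G_i = 10^(G_i,dB/10)
  Stage 1: F_1 = 10^(0.487/10) = 1.119, G_1 = 10^(19.4/10) = 87.10
  Stage 2: F_2 = 10^(2.67/10) = 1.849, G_2 = 10^(12.9/10) = 19.50
  Stage 3: F_3 = 10^(9.51/10) = 8.933, G_3 = 10^(−7.99/10) = 0.1589
Friis cascade:
  F = 1.119 + (1.849 − 1)/87.10 + (8.933 − 1)/1698 = 1.133
NF = 10 log₁₀(1.133) = 0.54 dB

0.54 dB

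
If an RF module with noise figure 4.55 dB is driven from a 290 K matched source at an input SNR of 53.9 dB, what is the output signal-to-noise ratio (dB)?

49.35 dB

By definition F = SNR_in/SNR_out, so in dB: SNR_out = SNR_in − NF
SNR_out = 53.9 − 4.55 = 49.35 dB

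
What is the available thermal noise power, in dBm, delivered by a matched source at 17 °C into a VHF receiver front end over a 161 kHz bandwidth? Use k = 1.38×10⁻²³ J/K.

T = 17 °C + 273.15 = 290.15 K
P_n = kTB = 1.38×10⁻²³ × 290.15 × 1.61×10⁵ = 6.45×10⁻¹⁶ W
In dBm: 10 log₁₀(6.45×10⁻¹⁶ / 10⁻³) = −121.9 dBm

−121.9 dBm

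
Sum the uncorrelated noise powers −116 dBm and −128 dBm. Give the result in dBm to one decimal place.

Convert to linear, add, convert back:
P₁ = 2.51×10⁻¹⁵ W, P₂ = 1.58×10⁻¹⁶ W
P_tot = 2.67×10⁻¹⁵ W → 10 log₁₀(P_tot / 10⁻³) = −115.7 dBm

−115.7 dBm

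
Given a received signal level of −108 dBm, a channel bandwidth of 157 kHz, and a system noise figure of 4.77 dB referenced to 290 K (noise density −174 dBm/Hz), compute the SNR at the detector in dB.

9.3 dB

Noise floor: N = −174 + 10 log₁₀(B) + NF
10 log₁₀(1.57×10⁵) = 51.96 dB
N = −174 + 51.96 + 4.77 = −117.27 dBm
SNR = P_sig − N = −108 − (−117.27) = 9.27 dB → 9.3 dB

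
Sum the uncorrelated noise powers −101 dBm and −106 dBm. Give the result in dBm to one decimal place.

−99.8 dBm

Convert to linear, add, convert back:
P₁ = 7.94×10⁻¹⁴ W, P₂ = 2.51×10⁻¹⁴ W
P_tot = 1.05×10⁻¹³ W → 10 log₁₀(P_tot / 10⁻³) = −99.8 dBm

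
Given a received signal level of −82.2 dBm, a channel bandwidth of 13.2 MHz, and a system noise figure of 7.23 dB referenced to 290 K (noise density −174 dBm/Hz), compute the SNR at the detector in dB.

13.4 dB

Noise floor: N = −174 + 10 log₁₀(B) + NF
10 log₁₀(1.32×10⁷) = 71.21 dB
N = −174 + 71.21 + 7.23 = −95.56 dBm
SNR = P_sig − N = −82.2 − (−95.56) = 13.36 dB → 13.4 dB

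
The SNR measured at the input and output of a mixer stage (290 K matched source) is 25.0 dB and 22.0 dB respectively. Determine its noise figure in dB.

3.0 dB

NF (dB) = SNR_in(dB) − SNR_out(dB) when the source is at T₀
NF = 25.0 − 22.0 = 3.0 dB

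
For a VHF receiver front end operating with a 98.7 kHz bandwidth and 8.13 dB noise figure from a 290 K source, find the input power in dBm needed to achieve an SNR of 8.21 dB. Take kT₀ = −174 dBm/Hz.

Sensitivity = −174 + 10 log₁₀(B) + NF + SNR_min
= −174 + 49.94 + 8.13 + 8.21
= −107.72 dBm → −107.7 dBm

−107.7 dBm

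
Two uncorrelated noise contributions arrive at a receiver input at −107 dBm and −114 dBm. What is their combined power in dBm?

−106.2 dBm

Convert to linear, add, convert back:
P₁ = 2.00×10⁻¹⁴ W, P₂ = 3.98×10⁻¹⁵ W
P_tot = 2.39×10⁻¹⁴ W → 10 log₁₀(P_tot / 10⁻³) = −106.2 dBm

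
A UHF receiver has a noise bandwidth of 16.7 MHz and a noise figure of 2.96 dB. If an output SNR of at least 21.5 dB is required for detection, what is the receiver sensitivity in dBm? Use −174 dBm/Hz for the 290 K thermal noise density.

−77.3 dBm

Sensitivity = −174 + 10 log₁₀(B) + NF + SNR_min
= −174 + 72.23 + 2.96 + 21.5
= −77.31 dBm → −77.3 dBm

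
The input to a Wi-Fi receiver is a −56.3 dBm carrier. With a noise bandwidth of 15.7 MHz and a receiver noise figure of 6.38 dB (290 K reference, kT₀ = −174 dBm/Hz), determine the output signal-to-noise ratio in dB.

39.4 dB

Noise floor: N = −174 + 10 log₁₀(B) + NF
10 log₁₀(1.57×10⁷) = 71.96 dB
N = −174 + 71.96 + 6.38 = −95.66 dBm
SNR = P_sig − N = −56.3 − (−95.66) = 39.36 dB → 39.4 dB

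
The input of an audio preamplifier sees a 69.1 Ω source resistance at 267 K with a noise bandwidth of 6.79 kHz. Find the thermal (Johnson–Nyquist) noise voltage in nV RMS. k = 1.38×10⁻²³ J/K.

V_n = √(4kTRB)
4kTRB = 4 × 1.38×10⁻²³ × 267 × 6.91×10¹ × 6.79×10³ = 6.92×10⁻¹⁵ V²
V_n = √(6.92×10⁻¹⁵) = 8.32×10⁻⁸ V = 83.2 nV

83.2 nV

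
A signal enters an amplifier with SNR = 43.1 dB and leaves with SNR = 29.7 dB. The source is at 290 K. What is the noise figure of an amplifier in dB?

13.4 dB

NF (dB) = SNR_in(dB) − SNR_out(dB) when the source is at T₀
NF = 43.1 − 29.7 = 13.4 dB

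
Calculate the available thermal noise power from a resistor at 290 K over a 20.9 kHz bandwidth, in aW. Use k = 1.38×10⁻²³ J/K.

83.6 aW

P_n = kTB = 1.38×10⁻²³ × 290 × 2.09×10⁴ = 8.36×10⁻¹⁷ W = 83.6 aW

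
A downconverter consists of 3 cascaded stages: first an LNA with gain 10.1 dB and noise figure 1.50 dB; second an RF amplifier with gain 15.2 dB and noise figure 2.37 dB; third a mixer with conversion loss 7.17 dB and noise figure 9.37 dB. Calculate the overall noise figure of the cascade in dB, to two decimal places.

Convert to linear (a loss of L dB is a gain of −L dB): F_i = 10^(NF_i/10), G_i = 10^(G_i,dB/10)
  Stage 1: F_1 = 10^(1.50/10) = 1.413, G_1 = 10^(10.1/10) = 10.23
  Stage 2: F_2 = 10^(2.37/10) = 1.726, G_2 = 10^(15.2/10) = 33.11
  Stage 3: F_3 = 10^(9.37/10) = 8.650, G_3 = 10^(−7.17/10) = 0.1919
Friis cascade:
  F = 1.413 + (1.726 − 1)/10.23 + (8.650 − 1)/338.8 = 1.506
NF = 10 log₁₀(1.506) = 1.78 dB

1.78 dB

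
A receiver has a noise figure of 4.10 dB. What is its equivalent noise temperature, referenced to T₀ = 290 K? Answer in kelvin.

F = 10^(4.10/10) = 2.5704
T_e = (F − 1)·T₀ = (2.5704 − 1) × 290 = 455 K

455 K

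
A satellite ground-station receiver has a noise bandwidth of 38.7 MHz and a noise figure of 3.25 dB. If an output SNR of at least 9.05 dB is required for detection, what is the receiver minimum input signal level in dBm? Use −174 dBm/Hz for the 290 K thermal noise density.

−85.8 dBm

Sensitivity = −174 + 10 log₁₀(B) + NF + SNR_min
= −174 + 75.88 + 3.25 + 9.05
= −85.82 dBm → −85.8 dBm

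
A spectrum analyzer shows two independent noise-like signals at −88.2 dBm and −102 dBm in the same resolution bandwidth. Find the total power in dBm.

Convert to linear, add, convert back:
P₁ = 1.51×10⁻¹² W, P₂ = 6.31×10⁻¹⁴ W
P_tot = 1.58×10⁻¹² W → 10 log₁₀(P_tot / 10⁻³) = −88.0 dBm

−88.0 dBm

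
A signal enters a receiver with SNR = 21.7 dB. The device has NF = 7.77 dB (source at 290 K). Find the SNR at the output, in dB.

13.93 dB

By definition F = SNR_in/SNR_out, so in dB: SNR_out = SNR_in − NF
SNR_out = 21.7 − 7.77 = 13.93 dB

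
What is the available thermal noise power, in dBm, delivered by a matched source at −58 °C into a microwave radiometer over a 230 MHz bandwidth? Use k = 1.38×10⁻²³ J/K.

T = −58 °C + 273.15 = 215.15 K
P_n = kTB = 1.38×10⁻²³ × 215.15 × 2.30×10⁸ = 6.83×10⁻¹³ W
In dBm: 10 log₁₀(6.83×10⁻¹³ / 10⁻³) = −91.7 dBm

−91.7 dBm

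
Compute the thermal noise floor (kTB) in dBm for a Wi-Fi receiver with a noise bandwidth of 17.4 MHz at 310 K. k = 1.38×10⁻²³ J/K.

−101.3 dBm

P_n = kTB = 1.38×10⁻²³ × 310 × 1.74×10⁷ = 7.44×10⁻¹⁴ W
In dBm: 10 log₁₀(7.44×10⁻¹⁴ / 10⁻³) = −101.3 dBm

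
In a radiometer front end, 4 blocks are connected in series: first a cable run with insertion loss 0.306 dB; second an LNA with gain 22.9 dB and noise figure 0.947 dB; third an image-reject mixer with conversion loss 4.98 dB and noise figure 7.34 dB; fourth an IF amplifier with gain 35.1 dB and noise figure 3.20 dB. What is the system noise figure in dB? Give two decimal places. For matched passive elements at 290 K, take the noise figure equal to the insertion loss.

Convert to linear (a loss of L dB is a gain of −L dB): F_i = 10^(NF_i/10), G_i = 10^(G_i,dB/10)
  Stage 1: F_1 = 10^(0.306/10) = 1.073, G_1 = 10^(−0.306/10) = 0.9320
  Stage 2: F_2 = 10^(0.947/10) = 1.244, G_2 = 10^(22.9/10) = 195.0
  Stage 3: F_3 = 10^(7.34/10) = 5.420, G_3 = 10^(−4.98/10) = 0.3177
  Stage 4: F_4 = 10^(3.20/10) = 2.089, G_4 = 10^(35.1/10) = 3236
Friis cascade:
  F = 1.073 + (1.244 − 1)/0.9320 + (5.420 − 1)/181.7 + (2.089 − 1)/57.73 = 1.378
NF = 10 log₁₀(1.378) = 1.39 dB

1.39 dB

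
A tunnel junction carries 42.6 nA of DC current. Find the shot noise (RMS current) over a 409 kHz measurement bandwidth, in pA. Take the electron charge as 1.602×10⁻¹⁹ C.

74.7 pA

I_n = √(2qI·B)
2qI·B = 2 × 1.602×10⁻¹⁹ × 4.26×10⁻⁸ × 4.09×10⁵ = 5.58×10⁻²¹ A²
I_n = √(5.58×10⁻²¹) = 7.47×10⁻¹¹ A = 74.7 pA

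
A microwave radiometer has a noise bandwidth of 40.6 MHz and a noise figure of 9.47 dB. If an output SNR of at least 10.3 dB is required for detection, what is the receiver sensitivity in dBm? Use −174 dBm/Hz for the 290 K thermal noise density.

−78.1 dBm

Sensitivity = −174 + 10 log₁₀(B) + NF + SNR_min
= −174 + 76.09 + 9.47 + 10.3
= −78.14 dBm → −78.1 dBm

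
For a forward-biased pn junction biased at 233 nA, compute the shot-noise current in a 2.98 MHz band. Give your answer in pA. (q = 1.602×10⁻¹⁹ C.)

I_n = √(2qI·B)
2qI·B = 2 × 1.602×10⁻¹⁹ × 2.33×10⁻⁷ × 2.98×10⁶ = 2.22×10⁻¹⁹ A²
I_n = √(2.22×10⁻¹⁹) = 4.72×10⁻¹⁰ A = 472 pA

472 pA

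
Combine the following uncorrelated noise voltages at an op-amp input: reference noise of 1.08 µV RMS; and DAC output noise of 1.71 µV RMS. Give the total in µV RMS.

2.02 µV

Uncorrelated sources add in power (mean-square): V_tot = √(ΣV_i²)
V_tot = √[(1.08×10⁻⁶)² + (1.71×10⁻⁶)²] = 2.02×10⁻⁶ V = 2.02 µV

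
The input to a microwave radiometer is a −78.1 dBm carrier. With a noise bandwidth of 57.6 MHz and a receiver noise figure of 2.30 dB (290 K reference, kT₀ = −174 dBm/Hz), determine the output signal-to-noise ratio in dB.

Noise floor: N = −174 + 10 log₁₀(B) + NF
10 log₁₀(5.76×10⁷) = 77.6 dB
N = −174 + 77.6 + 2.30 = −94.10 dBm
SNR = P_sig − N = −78.1 − (−94.10) = 16.00 dB → 16.0 dB

16.0 dB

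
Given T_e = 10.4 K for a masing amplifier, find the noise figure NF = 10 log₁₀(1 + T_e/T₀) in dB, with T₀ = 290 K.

F = 1 + T_e/T₀ = 1 + 10.4/290 = 1.03586
NF = 10 log₁₀(1.03586) = 0.153 dB

0.153 dB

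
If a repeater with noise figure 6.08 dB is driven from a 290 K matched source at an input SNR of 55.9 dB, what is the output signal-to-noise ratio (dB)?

49.82 dB

By definition F = SNR_in/SNR_out, so in dB: SNR_out = SNR_in − NF
SNR_out = 55.9 − 6.08 = 49.82 dB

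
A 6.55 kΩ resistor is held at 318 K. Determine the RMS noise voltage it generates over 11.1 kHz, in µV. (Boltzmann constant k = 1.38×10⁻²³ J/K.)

1.13 µV

V_n = √(4kTRB)
4kTRB = 4 × 1.38×10⁻²³ × 318 × 6.55×10³ × 1.11×10⁴ = 1.28×10⁻¹² V²
V_n = √(1.28×10⁻¹²) = 1.13×10⁻⁶ V = 1.13 µV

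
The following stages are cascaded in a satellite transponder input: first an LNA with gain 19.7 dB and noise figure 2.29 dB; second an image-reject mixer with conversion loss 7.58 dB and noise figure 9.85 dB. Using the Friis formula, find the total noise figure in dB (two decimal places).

Convert to linear (a loss of L dB is a gain of −L dB): F_i = 10^(NF_i/10), G_i = 10^(G_i,dB/10)
  Stage 1: F_1 = 10^(2.29/10) = 1.694, G_1 = 10^(19.7/10) = 93.33
  Stage 2: F_2 = 10^(9.85/10) = 9.661, G_2 = 10^(−7.58/10) = 0.1746
Friis cascade:
  F = 1.694 + (9.661 − 1)/93.33 = 1.787
NF = 10 log₁₀(1.787) = 2.52 dB

2.52 dB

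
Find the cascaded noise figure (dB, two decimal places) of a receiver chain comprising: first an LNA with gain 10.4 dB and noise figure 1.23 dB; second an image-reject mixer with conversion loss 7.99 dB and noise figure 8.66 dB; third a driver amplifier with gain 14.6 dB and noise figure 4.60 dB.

Convert to linear (a loss of L dB is a gain of −L dB): F_i = 10^(NF_i/10), G_i = 10^(G_i,dB/10)
  Stage 1: F_1 = 10^(1.23/10) = 1.327, G_1 = 10^(10.4/10) = 10.96
  Stage 2: F_2 = 10^(8.66/10) = 7.345, G_2 = 10^(−7.99/10) = 0.1589
  Stage 3: F_3 = 10^(4.60/10) = 2.884, G_3 = 10^(14.6/10) = 28.84
Friis cascade:
  F = 1.327 + (7.345 − 1)/10.96 + (2.884 − 1)/1.742 = 2.988
NF = 10 log₁₀(2.988) = 4.75 dB

4.75 dB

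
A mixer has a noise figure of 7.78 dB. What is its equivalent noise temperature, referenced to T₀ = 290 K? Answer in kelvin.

F = 10^(7.78/10) = 5.99791
T_e = (F − 1)·T₀ = (5.99791 − 1) × 290 = 1449 K

1449 K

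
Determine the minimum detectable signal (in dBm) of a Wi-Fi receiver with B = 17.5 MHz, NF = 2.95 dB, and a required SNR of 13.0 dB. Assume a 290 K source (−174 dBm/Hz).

Sensitivity = −174 + 10 log₁₀(B) + NF + SNR_min
= −174 + 72.43 + 2.95 + 13.0
= −85.62 dBm → −85.6 dBm

−85.6 dBm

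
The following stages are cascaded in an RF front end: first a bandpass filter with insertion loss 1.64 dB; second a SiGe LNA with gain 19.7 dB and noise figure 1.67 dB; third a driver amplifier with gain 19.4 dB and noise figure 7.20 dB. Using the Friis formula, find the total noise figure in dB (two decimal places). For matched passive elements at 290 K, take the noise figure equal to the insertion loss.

Convert to linear (a loss of L dB is a gain of −L dB): F_i = 10^(NF_i/10), G_i = 10^(G_i,dB/10)
  Stage 1: F_1 = 10^(1.64/10) = 1.459, G_1 = 10^(−1.64/10) = 0.6855
  Stage 2: F_2 = 10^(1.67/10) = 1.469, G_2 = 10^(19.7/10) = 93.33
  Stage 3: F_3 = 10^(7.20/10) = 5.248, G_3 = 10^(19.4/10) = 87.10
Friis cascade:
  F = 1.459 + (1.469 − 1)/0.6855 + (5.248 − 1)/63.97 = 2.209
NF = 10 log₁₀(2.209) = 3.44 dB

3.44 dB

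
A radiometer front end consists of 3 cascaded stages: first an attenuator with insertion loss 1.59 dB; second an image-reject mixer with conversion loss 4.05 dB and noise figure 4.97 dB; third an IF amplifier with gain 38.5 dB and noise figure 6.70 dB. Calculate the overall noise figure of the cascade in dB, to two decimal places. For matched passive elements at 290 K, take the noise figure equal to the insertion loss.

12.55 dB

Convert to linear (a loss of L dB is a gain of −L dB): F_i = 10^(NF_i/10), G_i = 10^(G_i,dB/10)
  Stage 1: F_1 = 10^(1.59/10) = 1.442, G_1 = 10^(−1.59/10) = 0.6934
  Stage 2: F_2 = 10^(4.97/10) = 3.141, G_2 = 10^(−4.05/10) = 0.3936
  Stage 3: F_3 = 10^(6.70/10) = 4.677, G_3 = 10^(38.5/10) = 7079
Friis cascade:
  F = 1.442 + (3.141 − 1)/0.6934 + (4.677 − 1)/0.2729 = 18.00
NF = 10 log₁₀(18.00) = 12.55 dB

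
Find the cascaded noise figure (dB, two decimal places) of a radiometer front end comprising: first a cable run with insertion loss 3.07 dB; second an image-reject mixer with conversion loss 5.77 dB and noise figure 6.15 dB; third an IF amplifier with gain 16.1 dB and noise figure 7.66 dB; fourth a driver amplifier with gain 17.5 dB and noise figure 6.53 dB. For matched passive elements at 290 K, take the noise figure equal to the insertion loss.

Convert to linear (a loss of L dB is a gain of −L dB): F_i = 10^(NF_i/10), G_i = 10^(G_i,dB/10)
  Stage 1: F_1 = 10^(3.07/10) = 2.028, G_1 = 10^(−3.07/10) = 0.4932
  Stage 2: F_2 = 10^(6.15/10) = 4.121, G_2 = 10^(−5.77/10) = 0.2649
  Stage 3: F_3 = 10^(7.66/10) = 5.834, G_3 = 10^(16.1/10) = 40.74
  Stage 4: F_4 = 10^(6.53/10) = 4.498, G_4 = 10^(17.5/10) = 56.23
Friis cascade:
  F = 2.028 + (4.121 − 1)/0.4932 + (5.834 − 1)/0.1306 + (4.498 − 1)/5.321 = 46.03
NF = 10 log₁₀(46.03) = 16.63 dB

16.63 dB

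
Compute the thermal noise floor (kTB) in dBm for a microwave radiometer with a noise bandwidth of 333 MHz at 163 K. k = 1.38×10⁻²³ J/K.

P_n = kTB = 1.38×10⁻²³ × 163 × 3.33×10⁸ = 7.49×10⁻¹³ W
In dBm: 10 log₁₀(7.49×10⁻¹³ / 10⁻³) = −91.3 dBm

−91.3 dBm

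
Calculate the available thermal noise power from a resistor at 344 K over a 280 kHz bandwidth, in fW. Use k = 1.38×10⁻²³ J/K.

1.33 fW

P_n = kTB = 1.38×10⁻²³ × 344 × 2.80×10⁵ = 1.33×10⁻¹⁵ W = 1.33 fW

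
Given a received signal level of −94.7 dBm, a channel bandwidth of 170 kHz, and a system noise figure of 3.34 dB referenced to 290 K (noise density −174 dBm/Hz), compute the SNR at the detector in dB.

Noise floor: N = −174 + 10 log₁₀(B) + NF
10 log₁₀(1.70×10⁵) = 52.3 dB
N = −174 + 52.3 + 3.34 = −118.36 dBm
SNR = P_sig − N = −94.7 − (−118.36) = 23.66 dB → 23.7 dB

23.7 dB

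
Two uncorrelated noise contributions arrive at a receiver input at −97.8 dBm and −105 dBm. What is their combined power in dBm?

Convert to linear, add, convert back:
P₁ = 1.66×10⁻¹³ W, P₂ = 3.16×10⁻¹⁴ W
P_tot = 1.98×10⁻¹³ W → 10 log₁₀(P_tot / 10⁻³) = −97.0 dBm

−97.0 dBm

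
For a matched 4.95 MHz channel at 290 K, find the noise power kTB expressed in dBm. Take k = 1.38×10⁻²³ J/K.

−107.0 dBm

P_n = kTB = 1.38×10⁻²³ × 290 × 4.95×10⁶ = 1.98×10⁻¹⁴ W
In dBm: 10 log₁₀(1.98×10⁻¹⁴ / 10⁻³) = −107.0 dBm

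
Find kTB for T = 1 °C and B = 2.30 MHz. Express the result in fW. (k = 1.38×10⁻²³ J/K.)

T = 1 °C + 273.15 = 274.15 K
P_n = kTB = 1.38×10⁻²³ × 274.15 × 2.30×10⁶ = 8.70×10⁻¹⁵ W = 8.70 fW

8.70 fW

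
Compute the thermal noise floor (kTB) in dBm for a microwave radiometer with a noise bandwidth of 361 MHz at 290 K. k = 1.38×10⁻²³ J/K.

−88.4 dBm

P_n = kTB = 1.38×10⁻²³ × 290 × 3.61×10⁸ = 1.44×10⁻¹² W
In dBm: 10 log₁₀(1.44×10⁻¹² / 10⁻³) = −88.4 dBm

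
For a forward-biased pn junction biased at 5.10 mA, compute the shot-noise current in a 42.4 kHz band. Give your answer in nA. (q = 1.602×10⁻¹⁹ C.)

I_n = √(2qI·B)
2qI·B = 2 × 1.602×10⁻¹⁹ × 5.10×10⁻³ × 4.24×10⁴ = 6.93×10⁻¹⁷ A²
I_n = √(6.93×10⁻¹⁷) = 8.32×10⁻⁹ A = 8.32 nA

8.32 nA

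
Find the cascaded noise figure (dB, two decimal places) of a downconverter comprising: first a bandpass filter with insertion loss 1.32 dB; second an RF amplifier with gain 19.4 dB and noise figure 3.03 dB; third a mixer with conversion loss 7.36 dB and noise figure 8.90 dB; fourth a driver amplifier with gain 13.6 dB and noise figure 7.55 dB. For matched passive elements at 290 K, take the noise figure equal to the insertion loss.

Convert to linear (a loss of L dB is a gain of −L dB): F_i = 10^(NF_i/10), G_i = 10^(G_i,dB/10)
  Stage 1: F_1 = 10^(1.32/10) = 1.355, G_1 = 10^(−1.32/10) = 0.7379
  Stage 2: F_2 = 10^(3.03/10) = 2.009, G_2 = 10^(19.4/10) = 87.10
  Stage 3: F_3 = 10^(8.90/10) = 7.762, G_3 = 10^(−7.36/10) = 0.1837
  Stage 4: F_4 = 10^(7.55/10) = 5.689, G_4 = 10^(13.6/10) = 22.91
Friis cascade:
  F = 1.355 + (2.009 − 1)/0.7379 + (7.762 − 1)/64.27 + (5.689 − 1)/11.80 = 3.225
NF = 10 log₁₀(3.225) = 5.09 dB

5.09 dB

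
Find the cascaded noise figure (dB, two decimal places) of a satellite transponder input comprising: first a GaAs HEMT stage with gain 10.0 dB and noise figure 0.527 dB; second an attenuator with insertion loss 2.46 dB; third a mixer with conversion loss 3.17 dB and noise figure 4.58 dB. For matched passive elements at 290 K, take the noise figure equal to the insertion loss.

1.86 dB

Convert to linear (a loss of L dB is a gain of −L dB): F_i = 10^(NF_i/10), G_i = 10^(G_i,dB/10)
  Stage 1: F_1 = 10^(0.527/10) = 1.129, G_1 = 10^(10.0/10) = 10.00
  Stage 2: F_2 = 10^(2.46/10) = 1.762, G_2 = 10^(−2.46/10) = 0.5675
  Stage 3: F_3 = 10^(4.58/10) = 2.871, G_3 = 10^(−3.17/10) = 0.4819
Friis cascade:
  F = 1.129 + (1.762 − 1)/10.00 + (2.871 − 1)/5.675 = 1.535
NF = 10 log₁₀(1.535) = 1.86 dB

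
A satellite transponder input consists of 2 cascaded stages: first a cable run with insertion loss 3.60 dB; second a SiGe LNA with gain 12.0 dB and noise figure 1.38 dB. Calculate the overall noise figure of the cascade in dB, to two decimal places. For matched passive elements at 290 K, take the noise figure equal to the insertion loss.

4.98 dB

Convert to linear (a loss of L dB is a gain of −L dB): F_i = 10^(NF_i/10), G_i = 10^(G_i,dB/10)
  Stage 1: F_1 = 10^(3.60/10) = 2.291, G_1 = 10^(−3.60/10) = 0.4365
  Stage 2: F_2 = 10^(1.38/10) = 1.374, G_2 = 10^(12.0/10) = 15.85
Friis cascade:
  F = 2.291 + (1.374 − 1)/0.4365 = 3.148
NF = 10 log₁₀(3.148) = 4.98 dB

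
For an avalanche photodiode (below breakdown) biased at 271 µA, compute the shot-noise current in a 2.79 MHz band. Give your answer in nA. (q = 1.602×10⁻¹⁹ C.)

I_n = √(2qI·B)
2qI·B = 2 × 1.602×10⁻¹⁹ × 2.71×10⁻⁴ × 2.79×10⁶ = 2.42×10⁻¹⁶ A²
I_n = √(2.42×10⁻¹⁶) = 1.56×10⁻⁸ A = 15.6 nA

15.6 nA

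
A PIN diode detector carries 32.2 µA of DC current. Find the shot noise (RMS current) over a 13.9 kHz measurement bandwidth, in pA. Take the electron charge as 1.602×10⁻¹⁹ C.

I_n = √(2qI·B)
2qI·B = 2 × 1.602×10⁻¹⁹ × 3.22×10⁻⁵ × 1.39×10⁴ = 1.43×10⁻¹⁹ A²
I_n = √(1.43×10⁻¹⁹) = 3.79×10⁻¹⁰ A = 379 pA

379 pA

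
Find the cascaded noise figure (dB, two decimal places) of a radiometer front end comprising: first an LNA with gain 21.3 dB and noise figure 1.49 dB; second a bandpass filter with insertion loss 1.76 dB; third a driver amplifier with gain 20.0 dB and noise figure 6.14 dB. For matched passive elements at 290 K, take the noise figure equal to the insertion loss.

Convert to linear (a loss of L dB is a gain of −L dB): F_i = 10^(NF_i/10), G_i = 10^(G_i,dB/10)
  Stage 1: F_1 = 10^(1.49/10) = 1.409, G_1 = 10^(21.3/10) = 134.9
  Stage 2: F_2 = 10^(1.76/10) = 1.500, G_2 = 10^(−1.76/10) = 0.6668
  Stage 3: F_3 = 10^(6.14/10) = 4.111, G_3 = 10^(20.0/10) = 100.0
Friis cascade:
  F = 1.409 + (1.500 − 1)/134.9 + (4.111 − 1)/89.95 = 1.448
NF = 10 log₁₀(1.448) = 1.61 dB

1.61 dB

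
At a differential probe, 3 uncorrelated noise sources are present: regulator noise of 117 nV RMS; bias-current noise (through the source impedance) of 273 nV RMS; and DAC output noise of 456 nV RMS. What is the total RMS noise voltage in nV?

544 nV

Uncorrelated sources add in power (mean-square): V_tot = √(ΣV_i²)
V_tot = √[(1.17×10⁻⁷)² + (2.73×10⁻⁷)² + (4.56×10⁻⁷)²] = 5.44×10⁻⁷ V = 544 nV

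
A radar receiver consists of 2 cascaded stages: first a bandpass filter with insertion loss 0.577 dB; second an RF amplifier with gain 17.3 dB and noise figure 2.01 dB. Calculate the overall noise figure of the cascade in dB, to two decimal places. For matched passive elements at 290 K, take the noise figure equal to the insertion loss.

Convert to linear (a loss of L dB is a gain of −L dB): F_i = 10^(NF_i/10), G_i = 10^(G_i,dB/10)
  Stage 1: F_1 = 10^(0.577/10) = 1.142, G_1 = 10^(−0.577/10) = 0.8756
  Stage 2: F_2 = 10^(2.01/10) = 1.589, G_2 = 10^(17.3/10) = 53.70
Friis cascade:
  F = 1.142 + (1.589 − 1)/0.8756 = 1.814
NF = 10 log₁₀(1.814) = 2.59 dB

2.59 dB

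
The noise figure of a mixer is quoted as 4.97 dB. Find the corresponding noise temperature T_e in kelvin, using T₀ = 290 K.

F = 10^(4.97/10) = 3.14051
T_e = (F − 1)·T₀ = (3.14051 − 1) × 290 = 621 K

621 K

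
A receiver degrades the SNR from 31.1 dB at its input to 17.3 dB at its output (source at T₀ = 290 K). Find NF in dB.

13.8 dB

NF (dB) = SNR_in(dB) − SNR_out(dB) when the source is at T₀
NF = 31.1 − 17.3 = 13.8 dB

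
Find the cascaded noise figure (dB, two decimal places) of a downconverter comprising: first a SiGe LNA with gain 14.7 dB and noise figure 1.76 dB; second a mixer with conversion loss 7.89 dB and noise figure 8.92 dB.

Convert to linear (a loss of L dB is a gain of −L dB): F_i = 10^(NF_i/10), G_i = 10^(G_i,dB/10)
  Stage 1: F_1 = 10^(1.76/10) = 1.500, G_1 = 10^(14.7/10) = 29.51
  Stage 2: F_2 = 10^(8.92/10) = 7.798, G_2 = 10^(−7.89/10) = 0.1626
Friis cascade:
  F = 1.500 + (7.798 − 1)/29.51 = 1.730
NF = 10 log₁₀(1.730) = 2.38 dB

2.38 dB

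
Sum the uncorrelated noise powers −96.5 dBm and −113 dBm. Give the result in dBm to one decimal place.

−96.4 dBm

Convert to linear, add, convert back:
P₁ = 2.24×10⁻¹³ W, P₂ = 5.01×10⁻¹⁵ W
P_tot = 2.29×10⁻¹³ W → 10 log₁₀(P_tot / 10⁻³) = −96.4 dBm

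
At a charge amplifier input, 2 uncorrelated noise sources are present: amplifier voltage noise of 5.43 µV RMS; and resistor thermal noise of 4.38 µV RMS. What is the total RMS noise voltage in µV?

Uncorrelated sources add in power (mean-square): V_tot = √(ΣV_i²)
V_tot = √[(5.43×10⁻⁶)² + (4.38×10⁻⁶)²] = 6.98×10⁻⁶ V = 6.98 µV

6.98 µV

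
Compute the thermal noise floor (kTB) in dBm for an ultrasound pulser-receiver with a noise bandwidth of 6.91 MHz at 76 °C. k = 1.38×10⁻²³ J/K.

T = 76 °C + 273.15 = 349.15 K
P_n = kTB = 1.38×10⁻²³ × 349.15 × 6.91×10⁶ = 3.33×10⁻¹⁴ W
In dBm: 10 log₁₀(3.33×10⁻¹⁴ / 10⁻³) = −104.8 dBm

−104.8 dBm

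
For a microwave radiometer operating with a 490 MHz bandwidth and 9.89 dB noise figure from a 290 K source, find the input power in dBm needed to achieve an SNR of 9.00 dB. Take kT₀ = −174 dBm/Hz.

Sensitivity = −174 + 10 log₁₀(B) + NF + SNR_min
= −174 + 86.9 + 9.89 + 9.00
= −68.21 dBm → −68.2 dBm

−68.2 dBm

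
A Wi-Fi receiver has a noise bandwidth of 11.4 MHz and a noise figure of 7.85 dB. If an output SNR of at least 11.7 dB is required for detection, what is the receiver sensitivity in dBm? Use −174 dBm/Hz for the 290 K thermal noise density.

Sensitivity = −174 + 10 log₁₀(B) + NF + SNR_min
= −174 + 70.57 + 7.85 + 11.7
= −83.88 dBm → −83.9 dBm

−83.9 dBm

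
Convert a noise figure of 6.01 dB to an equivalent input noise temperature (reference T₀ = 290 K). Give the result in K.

867 K

F = 10^(6.01/10) = 3.99025
T_e = (F − 1)·T₀ = (3.99025 − 1) × 290 = 867 K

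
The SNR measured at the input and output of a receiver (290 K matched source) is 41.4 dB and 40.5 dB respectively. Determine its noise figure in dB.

0.9 dB

NF (dB) = SNR_in(dB) − SNR_out(dB) when the source is at T₀
NF = 41.4 − 40.5 = 0.9 dB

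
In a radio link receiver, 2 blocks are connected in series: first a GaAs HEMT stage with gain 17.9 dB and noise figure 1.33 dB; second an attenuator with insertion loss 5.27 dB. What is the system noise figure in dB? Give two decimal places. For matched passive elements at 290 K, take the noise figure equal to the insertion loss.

Convert to linear (a loss of L dB is a gain of −L dB): F_i = 10^(NF_i/10), G_i = 10^(G_i,dB/10)
  Stage 1: F_1 = 10^(1.33/10) = 1.358, G_1 = 10^(17.9/10) = 61.66
  Stage 2: F_2 = 10^(5.27/10) = 3.365, G_2 = 10^(−5.27/10) = 0.2972
Friis cascade:
  F = 1.358 + (3.365 − 1)/61.66 = 1.397
NF = 10 log₁₀(1.397) = 1.45 dB

1.45 dB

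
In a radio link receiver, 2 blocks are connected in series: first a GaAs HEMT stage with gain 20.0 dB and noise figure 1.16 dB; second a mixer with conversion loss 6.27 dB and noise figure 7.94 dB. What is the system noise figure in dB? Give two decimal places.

Convert to linear (a loss of L dB is a gain of −L dB): F_i = 10^(NF_i/10), G_i = 10^(G_i,dB/10)
  Stage 1: F_1 = 10^(1.16/10) = 1.306, G_1 = 10^(20.0/10) = 100.0
  Stage 2: F_2 = 10^(7.94/10) = 6.223, G_2 = 10^(−6.27/10) = 0.2360
Friis cascade:
  F = 1.306 + (6.223 − 1)/100.0 = 1.358
NF = 10 log₁₀(1.358) = 1.33 dB

1.33 dB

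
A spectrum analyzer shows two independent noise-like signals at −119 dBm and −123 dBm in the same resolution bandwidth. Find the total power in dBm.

−117.5 dBm

Convert to linear, add, convert back:
P₁ = 1.26×10⁻¹⁵ W, P₂ = 5.01×10⁻¹⁶ W
P_tot = 1.76×10⁻¹⁵ W → 10 log₁₀(P_tot / 10⁻³) = −117.5 dBm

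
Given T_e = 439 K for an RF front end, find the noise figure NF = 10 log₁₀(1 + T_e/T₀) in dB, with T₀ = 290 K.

F = 1 + T_e/T₀ = 1 + 439/290 = 2.51379
NF = 10 log₁₀(2.51379) = 4.00 dB

4.00 dB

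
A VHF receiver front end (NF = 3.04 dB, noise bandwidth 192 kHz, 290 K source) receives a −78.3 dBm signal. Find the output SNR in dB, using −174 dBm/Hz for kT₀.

Noise floor: N = −174 + 10 log₁₀(B) + NF
10 log₁₀(1.92×10⁵) = 52.83 dB
N = −174 + 52.83 + 3.04 = −118.13 dBm
SNR = P_sig − N = −78.3 − (−118.13) = 39.83 dB → 39.8 dB

39.8 dB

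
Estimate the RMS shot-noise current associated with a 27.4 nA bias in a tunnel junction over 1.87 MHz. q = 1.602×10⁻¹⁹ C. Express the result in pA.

128 pA

I_n = √(2qI·B)
2qI·B = 2 × 1.602×10⁻¹⁹ × 2.74×10⁻⁸ × 1.87×10⁶ = 1.64×10⁻²⁰ A²
I_n = √(1.64×10⁻²⁰) = 1.28×10⁻¹⁰ A = 128 pA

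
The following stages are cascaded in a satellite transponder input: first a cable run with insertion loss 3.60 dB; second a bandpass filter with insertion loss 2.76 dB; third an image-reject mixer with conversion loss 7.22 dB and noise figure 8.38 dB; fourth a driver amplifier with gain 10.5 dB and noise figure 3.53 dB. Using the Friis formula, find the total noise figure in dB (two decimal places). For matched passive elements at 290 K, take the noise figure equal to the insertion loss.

Convert to linear (a loss of L dB is a gain of −L dB): F_i = 10^(NF_i/10), G_i = 10^(G_i,dB/10)
  Stage 1: F_1 = 10^(3.60/10) = 2.291, G_1 = 10^(−3.60/10) = 0.4365
  Stage 2: F_2 = 10^(2.76/10) = 1.888, G_2 = 10^(−2.76/10) = 0.5297
  Stage 3: F_3 = 10^(8.38/10) = 6.887, G_3 = 10^(−7.22/10) = 0.1897
  Stage 4: F_4 = 10^(3.53/10) = 2.254, G_4 = 10^(10.5/10) = 11.22
Friis cascade:
  F = 2.291 + (1.888 − 1)/0.4365 + (6.887 − 1)/0.2312 + (2.254 − 1)/0.04385 = 58.39
NF = 10 log₁₀(58.39) = 17.66 dB

17.66 dB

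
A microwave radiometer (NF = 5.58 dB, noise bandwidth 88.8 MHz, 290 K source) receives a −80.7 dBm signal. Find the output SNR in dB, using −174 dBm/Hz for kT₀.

Noise floor: N = −174 + 10 log₁₀(B) + NF
10 log₁₀(8.88×10⁷) = 79.48 dB
N = −174 + 79.48 + 5.58 = −88.94 dBm
SNR = P_sig − N = −80.7 − (−88.94) = 8.24 dB → 8.2 dB

8.2 dB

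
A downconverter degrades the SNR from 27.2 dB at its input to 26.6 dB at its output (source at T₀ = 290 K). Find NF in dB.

NF (dB) = SNR_in(dB) − SNR_out(dB) when the source is at T₀
NF = 27.2 − 26.6 = 0.6 dB

0.6 dB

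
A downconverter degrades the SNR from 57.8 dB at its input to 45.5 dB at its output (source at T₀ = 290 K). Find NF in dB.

12.3 dB

NF (dB) = SNR_in(dB) − SNR_out(dB) when the source is at T₀
NF = 57.8 − 45.5 = 12.3 dB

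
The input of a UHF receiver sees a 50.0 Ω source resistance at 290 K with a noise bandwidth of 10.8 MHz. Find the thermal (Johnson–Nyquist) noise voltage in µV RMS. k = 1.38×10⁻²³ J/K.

2.94 µV

V_n = √(4kTRB)
4kTRB = 4 × 1.38×10⁻²³ × 290 × 5.00×10¹ × 1.08×10⁷ = 8.64×10⁻¹² V²
V_n = √(8.64×10⁻¹²) = 2.94×10⁻⁶ V = 2.94 µV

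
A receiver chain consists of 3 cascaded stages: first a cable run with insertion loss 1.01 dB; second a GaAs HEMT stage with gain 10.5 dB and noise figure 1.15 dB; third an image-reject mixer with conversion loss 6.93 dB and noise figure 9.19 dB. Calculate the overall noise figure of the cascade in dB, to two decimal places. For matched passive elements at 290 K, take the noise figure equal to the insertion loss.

Convert to linear (a loss of L dB is a gain of −L dB): F_i = 10^(NF_i/10), G_i = 10^(G_i,dB/10)
  Stage 1: F_1 = 10^(1.01/10) = 1.262, G_1 = 10^(−1.01/10) = 0.7925
  Stage 2: F_2 = 10^(1.15/10) = 1.303, G_2 = 10^(10.5/10) = 11.22
  Stage 3: F_3 = 10^(9.19/10) = 8.299, G_3 = 10^(−6.93/10) = 0.2028
Friis cascade:
  F = 1.262 + (1.303 − 1)/0.7925 + (8.299 − 1)/8.892 = 2.465
NF = 10 log₁₀(2.465) = 3.92 dB

3.92 dB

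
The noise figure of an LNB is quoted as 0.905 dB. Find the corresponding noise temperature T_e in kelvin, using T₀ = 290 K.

F = 10^(0.905/10) = 1.23169
T_e = (F − 1)·T₀ = (1.23169 − 1) × 290 = 67.2 K

67.2 K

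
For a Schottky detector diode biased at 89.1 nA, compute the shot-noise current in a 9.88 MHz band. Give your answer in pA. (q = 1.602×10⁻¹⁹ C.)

531 pA

I_n = √(2qI·B)
2qI·B = 2 × 1.602×10⁻¹⁹ × 8.91×10⁻⁸ × 9.88×10⁶ = 2.82×10⁻¹⁹ A²
I_n = √(2.82×10⁻¹⁹) = 5.31×10⁻¹⁰ A = 531 pA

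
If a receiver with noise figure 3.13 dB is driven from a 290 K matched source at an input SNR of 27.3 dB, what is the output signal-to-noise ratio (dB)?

By definition F = SNR_in/SNR_out, so in dB: SNR_out = SNR_in − NF
SNR_out = 27.3 − 3.13 = 24.17 dB

24.17 dB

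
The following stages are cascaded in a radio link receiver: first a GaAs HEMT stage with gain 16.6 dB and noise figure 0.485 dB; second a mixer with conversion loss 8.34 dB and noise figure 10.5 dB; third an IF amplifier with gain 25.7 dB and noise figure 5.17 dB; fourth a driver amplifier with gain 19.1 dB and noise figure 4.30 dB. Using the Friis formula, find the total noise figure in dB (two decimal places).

2.26 dB

Convert to linear (a loss of L dB is a gain of −L dB): F_i = 10^(NF_i/10), G_i = 10^(G_i,dB/10)
  Stage 1: F_1 = 10^(0.485/10) = 1.118, G_1 = 10^(16.6/10) = 45.71
  Stage 2: F_2 = 10^(10.5/10) = 11.22, G_2 = 10^(−8.34/10) = 0.1466
  Stage 3: F_3 = 10^(5.17/10) = 3.289, G_3 = 10^(25.7/10) = 371.5
  Stage 4: F_4 = 10^(4.30/10) = 2.692, G_4 = 10^(19.1/10) = 81.28
Friis cascade:
  F = 1.118 + (11.22 − 1)/45.71 + (3.289 − 1)/6.699 + (2.692 − 1)/2489 = 1.684
NF = 10 log₁₀(1.684) = 2.26 dB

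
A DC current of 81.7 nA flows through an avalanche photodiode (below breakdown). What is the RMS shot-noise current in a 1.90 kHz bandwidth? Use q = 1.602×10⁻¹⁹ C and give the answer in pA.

7.05 pA

I_n = √(2qI·B)
2qI·B = 2 × 1.602×10⁻¹⁹ × 8.17×10⁻⁸ × 1.90×10³ = 4.97×10⁻²³ A²
I_n = √(4.97×10⁻²³) = 7.05×10⁻¹² A = 7.05 pA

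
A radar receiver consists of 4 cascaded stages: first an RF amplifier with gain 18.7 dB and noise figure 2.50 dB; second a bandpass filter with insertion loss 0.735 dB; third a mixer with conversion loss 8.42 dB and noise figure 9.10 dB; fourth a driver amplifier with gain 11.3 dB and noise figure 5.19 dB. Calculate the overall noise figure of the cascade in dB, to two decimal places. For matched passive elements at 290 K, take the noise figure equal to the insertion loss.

3.33 dB

Convert to linear (a loss of L dB is a gain of −L dB): F_i = 10^(NF_i/10), G_i = 10^(G_i,dB/10)
  Stage 1: F_1 = 10^(2.50/10) = 1.778, G_1 = 10^(18.7/10) = 74.13
  Stage 2: F_2 = 10^(0.735/10) = 1.184, G_2 = 10^(−0.735/10) = 0.8443
  Stage 3: F_3 = 10^(9.10/10) = 8.128, G_3 = 10^(−8.42/10) = 0.1439
  Stage 4: F_4 = 10^(5.19/10) = 3.304, G_4 = 10^(11.3/10) = 13.49
Friis cascade:
  F = 1.778 + (1.184 − 1)/74.13 + (8.128 − 1)/62.59 + (3.304 − 1)/9.005 = 2.150
NF = 10 log₁₀(2.150) = 3.33 dB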